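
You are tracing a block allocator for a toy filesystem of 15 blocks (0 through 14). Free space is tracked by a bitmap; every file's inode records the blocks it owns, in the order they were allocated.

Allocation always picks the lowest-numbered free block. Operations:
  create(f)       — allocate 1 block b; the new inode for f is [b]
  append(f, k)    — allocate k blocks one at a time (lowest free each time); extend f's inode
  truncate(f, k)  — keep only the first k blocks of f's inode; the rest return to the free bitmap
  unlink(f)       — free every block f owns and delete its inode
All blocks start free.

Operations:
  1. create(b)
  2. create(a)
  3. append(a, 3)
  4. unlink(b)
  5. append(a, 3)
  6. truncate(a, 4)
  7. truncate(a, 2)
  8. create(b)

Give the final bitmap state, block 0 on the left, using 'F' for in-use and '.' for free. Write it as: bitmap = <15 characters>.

bitmap = FFF............

after create(b) → b:[0]  free=[F..............]
after create(a) → a:[1], b:[0]  free=[FF.............]
after append(a, 3) → a:[1, 2, 3, 4], b:[0]  free=[FFFFF..........]
after unlink(b) → a:[1, 2, 3, 4]  free=[.FFFF..........]
after append(a, 3) → a:[1, 2, 3, 4, 0, 5, 6]  free=[FFFFFFF........]
after truncate(a, 4) → a:[1, 2, 3, 4]  free=[.FFFF..........]
after truncate(a, 2) → a:[1, 2]  free=[.FF............]
after create(b) → a:[1, 2], b:[0]  free=[FFF............]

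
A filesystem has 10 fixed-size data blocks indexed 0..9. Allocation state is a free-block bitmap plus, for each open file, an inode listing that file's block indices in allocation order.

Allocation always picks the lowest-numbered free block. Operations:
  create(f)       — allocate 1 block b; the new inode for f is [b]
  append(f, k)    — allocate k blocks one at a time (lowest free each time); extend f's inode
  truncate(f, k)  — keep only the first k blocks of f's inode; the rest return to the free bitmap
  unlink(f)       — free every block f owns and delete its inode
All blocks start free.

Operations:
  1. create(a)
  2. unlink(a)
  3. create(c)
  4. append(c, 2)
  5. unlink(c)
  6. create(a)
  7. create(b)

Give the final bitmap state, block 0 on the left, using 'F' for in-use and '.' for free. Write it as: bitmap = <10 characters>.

bitmap = FF........

[1] create(a) — a=0 (map F.........)
[2] unlink(a) —  (map ..........)
[3] create(c) — c=0 (map F.........)
[4] append(c, 2) — c=0,1,2 (map FFF.......)
[5] unlink(c) —  (map ..........)
[6] create(a) — a=0 (map F.........)
[7] create(b) — a=0 b=1 (map FF........)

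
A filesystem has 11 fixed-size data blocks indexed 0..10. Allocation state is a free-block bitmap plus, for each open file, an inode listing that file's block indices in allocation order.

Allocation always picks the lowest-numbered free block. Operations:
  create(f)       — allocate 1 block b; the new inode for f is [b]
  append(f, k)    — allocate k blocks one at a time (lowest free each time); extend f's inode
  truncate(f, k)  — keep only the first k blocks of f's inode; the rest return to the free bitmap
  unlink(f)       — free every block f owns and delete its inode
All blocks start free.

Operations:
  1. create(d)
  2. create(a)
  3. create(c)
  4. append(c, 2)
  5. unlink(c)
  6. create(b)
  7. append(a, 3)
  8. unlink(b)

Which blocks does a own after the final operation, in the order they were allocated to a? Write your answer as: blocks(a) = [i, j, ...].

blocks(a) = [1, 3, 4, 5]

create(d): bitmap=F.......... | d=[0]
create(a): bitmap=FF......... | a=[1] d=[0]
create(c): bitmap=FFF........ | a=[1] c=[2] d=[0]
append(c, 2): bitmap=FFFFF...... | a=[1] c=[2, 3, 4] d=[0]
unlink(c): bitmap=FF......... | a=[1] d=[0]
create(b): bitmap=FFF........ | a=[1] b=[2] d=[0]
append(a, 3): bitmap=FFFFFF..... | a=[1, 3, 4, 5] b=[2] d=[0]
unlink(b): bitmap=FF.FFF..... | a=[1, 3, 4, 5] d=[0]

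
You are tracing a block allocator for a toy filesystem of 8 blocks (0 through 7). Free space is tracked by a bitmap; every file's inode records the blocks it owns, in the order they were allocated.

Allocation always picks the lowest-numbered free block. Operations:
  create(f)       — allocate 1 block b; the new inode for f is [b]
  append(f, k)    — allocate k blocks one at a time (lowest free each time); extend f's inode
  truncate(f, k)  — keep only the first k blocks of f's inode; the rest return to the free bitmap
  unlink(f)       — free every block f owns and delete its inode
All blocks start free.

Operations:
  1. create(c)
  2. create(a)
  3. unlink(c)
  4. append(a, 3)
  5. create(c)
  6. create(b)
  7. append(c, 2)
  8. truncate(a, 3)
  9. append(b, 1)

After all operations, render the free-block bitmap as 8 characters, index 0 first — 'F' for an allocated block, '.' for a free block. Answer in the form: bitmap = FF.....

bitmap = FFFFFFFF

after create(c) → c:[0]  free=[F.......]
after create(a) → a:[1], c:[0]  free=[FF......]
after unlink(c) → a:[1]  free=[.F......]
after append(a, 3) → a:[1, 0, 2, 3]  free=[FFFF....]
after create(c) → a:[1, 0, 2, 3], c:[4]  free=[FFFFF...]
after create(b) → a:[1, 0, 2, 3], b:[5], c:[4]  free=[FFFFFF..]
after append(c, 2) → a:[1, 0, 2, 3], b:[5], c:[4, 6, 7]  free=[FFFFFFFF]
after truncate(a, 3) → a:[1, 0, 2], b:[5], c:[4, 6, 7]  free=[FFF.FFFF]
after append(b, 1) → a:[1, 0, 2], b:[5, 3], c:[4, 6, 7]  free=[FFFFFFFF]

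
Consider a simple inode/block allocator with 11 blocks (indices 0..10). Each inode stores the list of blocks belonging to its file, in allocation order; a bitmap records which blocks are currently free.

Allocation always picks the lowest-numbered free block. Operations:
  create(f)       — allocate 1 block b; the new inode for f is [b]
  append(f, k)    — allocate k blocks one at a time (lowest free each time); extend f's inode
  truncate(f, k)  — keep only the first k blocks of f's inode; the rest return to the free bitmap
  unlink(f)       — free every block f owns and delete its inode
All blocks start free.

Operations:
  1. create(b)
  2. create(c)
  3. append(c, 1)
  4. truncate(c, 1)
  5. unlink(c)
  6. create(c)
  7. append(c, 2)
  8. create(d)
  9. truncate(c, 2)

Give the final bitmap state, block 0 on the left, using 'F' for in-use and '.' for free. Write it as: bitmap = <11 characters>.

[1] create(b) — b=0 (map F..........)
[2] create(c) — b=0 c=1 (map FF.........)
[3] append(c, 1) — b=0 c=1,2 (map FFF........)
[4] truncate(c, 1) — b=0 c=1 (map FF.........)
[5] unlink(c) — b=0 (map F..........)
[6] create(c) — b=0 c=1 (map FF.........)
[7] append(c, 2) — b=0 c=1,2,3 (map FFFF.......)
[8] create(d) — b=0 c=1,2,3 d=4 (map FFFFF......)
[9] truncate(c, 2) — b=0 c=1,2 d=4 (map FFF.F......)

bitmap = FFF.F......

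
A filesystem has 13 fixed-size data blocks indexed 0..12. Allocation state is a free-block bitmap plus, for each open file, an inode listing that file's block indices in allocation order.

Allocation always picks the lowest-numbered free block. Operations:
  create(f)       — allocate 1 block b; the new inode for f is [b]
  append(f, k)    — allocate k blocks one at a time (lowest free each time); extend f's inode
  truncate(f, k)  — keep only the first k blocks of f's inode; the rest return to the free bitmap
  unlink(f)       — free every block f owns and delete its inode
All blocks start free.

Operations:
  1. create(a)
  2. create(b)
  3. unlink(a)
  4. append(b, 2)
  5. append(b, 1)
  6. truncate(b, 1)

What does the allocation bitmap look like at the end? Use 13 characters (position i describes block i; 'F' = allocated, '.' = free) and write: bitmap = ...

bitmap = .F...........

  1. create(a)  ⇒  F............  {a→[0]}
  2. create(b)  ⇒  FF...........  {a→[0]; b→[1]}
  3. unlink(a)  ⇒  .F...........  {b→[1]}
  4. append(b, 2)  ⇒  FFF..........  {b→[1, 0, 2]}
  5. append(b, 1)  ⇒  FFFF.........  {b→[1, 0, 2, 3]}
  6. truncate(b, 1)  ⇒  .F...........  {b→[1]}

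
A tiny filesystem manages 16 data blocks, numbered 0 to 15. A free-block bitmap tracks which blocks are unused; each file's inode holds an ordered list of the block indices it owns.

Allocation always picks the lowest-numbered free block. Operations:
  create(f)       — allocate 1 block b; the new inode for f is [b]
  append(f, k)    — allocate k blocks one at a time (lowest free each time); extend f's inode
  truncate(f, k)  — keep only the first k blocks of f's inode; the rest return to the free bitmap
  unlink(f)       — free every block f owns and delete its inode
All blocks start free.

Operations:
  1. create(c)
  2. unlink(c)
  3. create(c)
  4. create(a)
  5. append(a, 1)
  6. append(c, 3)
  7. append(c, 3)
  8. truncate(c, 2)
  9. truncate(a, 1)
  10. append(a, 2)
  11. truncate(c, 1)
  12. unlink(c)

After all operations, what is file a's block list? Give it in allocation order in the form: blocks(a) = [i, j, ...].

blocks(a) = [1, 2, 4]

create(c): bitmap=F............... | c=[0]
unlink(c): bitmap=................ | 
create(c): bitmap=F............... | c=[0]
create(a): bitmap=FF.............. | a=[1] c=[0]
append(a, 1): bitmap=FFF............. | a=[1, 2] c=[0]
append(c, 3): bitmap=FFFFFF.......... | a=[1, 2] c=[0, 3, 4, 5]
append(c, 3): bitmap=FFFFFFFFF....... | a=[1, 2] c=[0, 3, 4, 5, 6, 7, 8]
truncate(c, 2): bitmap=FFFF............ | a=[1, 2] c=[0, 3]
truncate(a, 1): bitmap=FF.F............ | a=[1] c=[0, 3]
append(a, 2): bitmap=FFFFF........... | a=[1, 2, 4] c=[0, 3]
truncate(c, 1): bitmap=FFF.F........... | a=[1, 2, 4] c=[0]
unlink(c): bitmap=.FF.F........... | a=[1, 2, 4]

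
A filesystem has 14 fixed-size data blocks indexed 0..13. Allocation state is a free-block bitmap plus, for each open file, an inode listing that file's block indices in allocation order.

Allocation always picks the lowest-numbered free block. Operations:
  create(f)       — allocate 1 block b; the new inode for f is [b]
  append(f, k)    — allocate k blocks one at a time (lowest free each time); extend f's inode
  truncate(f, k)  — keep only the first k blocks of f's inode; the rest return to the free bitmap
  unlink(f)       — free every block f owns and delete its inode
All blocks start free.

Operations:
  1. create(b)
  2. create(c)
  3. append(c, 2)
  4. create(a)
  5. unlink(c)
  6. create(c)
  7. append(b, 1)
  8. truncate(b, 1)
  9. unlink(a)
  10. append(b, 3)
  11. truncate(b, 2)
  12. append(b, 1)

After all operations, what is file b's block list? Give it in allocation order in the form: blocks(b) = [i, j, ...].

blocks(b) = [0, 2, 3]

create(b): bitmap=F............. | b=[0]
create(c): bitmap=FF............ | b=[0] c=[1]
append(c, 2): bitmap=FFFF.......... | b=[0] c=[1, 2, 3]
create(a): bitmap=FFFFF......... | a=[4] b=[0] c=[1, 2, 3]
unlink(c): bitmap=F...F......... | a=[4] b=[0]
create(c): bitmap=FF..F......... | a=[4] b=[0] c=[1]
append(b, 1): bitmap=FFF.F......... | a=[4] b=[0, 2] c=[1]
truncate(b, 1): bitmap=FF..F......... | a=[4] b=[0] c=[1]
unlink(a): bitmap=FF............ | b=[0] c=[1]
append(b, 3): bitmap=FFFFF......... | b=[0, 2, 3, 4] c=[1]
truncate(b, 2): bitmap=FFF........... | b=[0, 2] c=[1]
append(b, 1): bitmap=FFFF.......... | b=[0, 2, 3] c=[1]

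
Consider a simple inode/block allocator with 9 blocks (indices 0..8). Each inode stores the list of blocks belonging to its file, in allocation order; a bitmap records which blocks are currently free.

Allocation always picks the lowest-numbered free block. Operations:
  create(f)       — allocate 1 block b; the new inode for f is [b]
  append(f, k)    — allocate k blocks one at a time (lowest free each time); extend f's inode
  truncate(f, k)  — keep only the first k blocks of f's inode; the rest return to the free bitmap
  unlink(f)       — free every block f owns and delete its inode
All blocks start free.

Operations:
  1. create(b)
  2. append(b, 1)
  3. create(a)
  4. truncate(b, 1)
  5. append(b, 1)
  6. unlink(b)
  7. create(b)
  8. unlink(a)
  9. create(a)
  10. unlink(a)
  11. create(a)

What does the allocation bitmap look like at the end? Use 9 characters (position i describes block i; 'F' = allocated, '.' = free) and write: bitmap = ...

bitmap = FF.......

after create(b) → b:[0]  free=[F........]
after append(b, 1) → b:[0, 1]  free=[FF.......]
after create(a) → a:[2], b:[0, 1]  free=[FFF......]
after truncate(b, 1) → a:[2], b:[0]  free=[F.F......]
after append(b, 1) → a:[2], b:[0, 1]  free=[FFF......]
after unlink(b) → a:[2]  free=[..F......]
after create(b) → a:[2], b:[0]  free=[F.F......]
after unlink(a) → b:[0]  free=[F........]
after create(a) → a:[1], b:[0]  free=[FF.......]
after unlink(a) → b:[0]  free=[F........]
after create(a) → a:[1], b:[0]  free=[FF.......]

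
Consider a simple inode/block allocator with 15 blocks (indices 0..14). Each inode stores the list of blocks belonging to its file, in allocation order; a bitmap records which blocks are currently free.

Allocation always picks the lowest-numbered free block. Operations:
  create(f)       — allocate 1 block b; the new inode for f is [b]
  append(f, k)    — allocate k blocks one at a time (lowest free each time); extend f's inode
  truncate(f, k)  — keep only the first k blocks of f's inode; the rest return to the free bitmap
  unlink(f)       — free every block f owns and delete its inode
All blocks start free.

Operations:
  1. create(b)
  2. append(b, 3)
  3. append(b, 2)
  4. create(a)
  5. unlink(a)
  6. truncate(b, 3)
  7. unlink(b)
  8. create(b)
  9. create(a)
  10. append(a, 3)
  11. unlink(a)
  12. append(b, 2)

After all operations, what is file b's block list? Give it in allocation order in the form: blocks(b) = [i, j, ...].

[1] create(b) — b=0 (map F..............)
[2] append(b, 3) — b=0,1,2,3 (map FFFF...........)
[3] append(b, 2) — b=0,1,2,3,4,5 (map FFFFFF.........)
[4] create(a) — a=6 b=0,1,2,3,4,5 (map FFFFFFF........)
[5] unlink(a) — b=0,1,2,3,4,5 (map FFFFFF.........)
[6] truncate(b, 3) — b=0,1,2 (map FFF............)
[7] unlink(b) —  (map ...............)
[8] create(b) — b=0 (map F..............)
[9] create(a) — a=1 b=0 (map FF.............)
[10] append(a, 3) — a=1,2,3,4 b=0 (map FFFFF..........)
[11] unlink(a) — b=0 (map F..............)
[12] append(b, 2) — b=0,1,2 (map FFF............)

blocks(b) = [0, 1, 2]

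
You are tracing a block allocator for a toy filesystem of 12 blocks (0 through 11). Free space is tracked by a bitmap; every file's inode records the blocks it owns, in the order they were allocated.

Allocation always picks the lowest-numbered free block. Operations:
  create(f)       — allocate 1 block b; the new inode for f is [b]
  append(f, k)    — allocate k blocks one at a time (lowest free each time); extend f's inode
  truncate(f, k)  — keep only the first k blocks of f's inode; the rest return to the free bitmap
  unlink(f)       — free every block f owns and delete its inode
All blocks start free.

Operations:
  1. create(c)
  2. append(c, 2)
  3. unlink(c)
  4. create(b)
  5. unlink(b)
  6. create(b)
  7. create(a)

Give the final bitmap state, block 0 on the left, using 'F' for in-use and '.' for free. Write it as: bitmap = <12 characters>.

  1. create(c)  ⇒  F...........  {c→[0]}
  2. append(c, 2)  ⇒  FFF.........  {c→[0, 1, 2]}
  3. unlink(c)  ⇒  ............  {}
  4. create(b)  ⇒  F...........  {b→[0]}
  5. unlink(b)  ⇒  ............  {}
  6. create(b)  ⇒  F...........  {b→[0]}
  7. create(a)  ⇒  FF..........  {a→[1]; b→[0]}

bitmap = FF..........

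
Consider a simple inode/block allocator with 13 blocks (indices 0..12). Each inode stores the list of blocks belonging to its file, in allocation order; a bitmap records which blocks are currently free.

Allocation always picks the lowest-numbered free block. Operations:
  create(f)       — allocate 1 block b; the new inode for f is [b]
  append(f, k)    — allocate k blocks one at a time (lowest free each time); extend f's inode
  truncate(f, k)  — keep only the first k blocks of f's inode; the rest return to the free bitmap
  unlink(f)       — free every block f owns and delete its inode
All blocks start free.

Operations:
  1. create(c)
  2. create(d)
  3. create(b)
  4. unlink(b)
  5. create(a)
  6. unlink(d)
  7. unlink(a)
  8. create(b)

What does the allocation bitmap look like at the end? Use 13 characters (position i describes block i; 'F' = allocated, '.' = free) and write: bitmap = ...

after create(c) → c:[0]  free=[F............]
after create(d) → c:[0], d:[1]  free=[FF...........]
after create(b) → b:[2], c:[0], d:[1]  free=[FFF..........]
after unlink(b) → c:[0], d:[1]  free=[FF...........]
after create(a) → a:[2], c:[0], d:[1]  free=[FFF..........]
after unlink(d) → a:[2], c:[0]  free=[F.F..........]
after unlink(a) → c:[0]  free=[F............]
after create(b) → b:[1], c:[0]  free=[FF...........]

bitmap = FF...........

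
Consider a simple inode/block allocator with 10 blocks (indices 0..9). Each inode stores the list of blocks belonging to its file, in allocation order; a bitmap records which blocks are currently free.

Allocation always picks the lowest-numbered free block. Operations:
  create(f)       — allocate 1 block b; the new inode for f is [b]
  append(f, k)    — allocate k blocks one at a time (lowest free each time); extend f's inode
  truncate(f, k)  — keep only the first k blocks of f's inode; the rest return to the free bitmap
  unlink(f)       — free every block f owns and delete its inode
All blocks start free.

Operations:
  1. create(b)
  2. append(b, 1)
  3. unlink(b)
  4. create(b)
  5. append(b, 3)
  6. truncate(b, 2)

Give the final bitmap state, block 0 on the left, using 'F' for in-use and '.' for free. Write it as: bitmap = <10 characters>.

after create(b) → b:[0]  free=[F.........]
after append(b, 1) → b:[0, 1]  free=[FF........]
after unlink(b) →   free=[..........]
after create(b) → b:[0]  free=[F.........]
after append(b, 3) → b:[0, 1, 2, 3]  free=[FFFF......]
after truncate(b, 2) → b:[0, 1]  free=[FF........]

bitmap = FF........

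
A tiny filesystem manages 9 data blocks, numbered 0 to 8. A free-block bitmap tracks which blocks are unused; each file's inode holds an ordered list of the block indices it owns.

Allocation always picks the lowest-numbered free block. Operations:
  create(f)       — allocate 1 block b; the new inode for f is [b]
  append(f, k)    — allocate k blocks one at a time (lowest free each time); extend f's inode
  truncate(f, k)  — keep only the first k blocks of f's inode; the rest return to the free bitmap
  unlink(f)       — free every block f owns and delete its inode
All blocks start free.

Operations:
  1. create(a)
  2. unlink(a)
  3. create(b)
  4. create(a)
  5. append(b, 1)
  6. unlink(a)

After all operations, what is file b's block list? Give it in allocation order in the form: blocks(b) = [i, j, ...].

blocks(b) = [0, 2]

create(a): bitmap=F........ | a=[0]
unlink(a): bitmap=......... | 
create(b): bitmap=F........ | b=[0]
create(a): bitmap=FF....... | a=[1] b=[0]
append(b, 1): bitmap=FFF...... | a=[1] b=[0, 2]
unlink(a): bitmap=F.F...... | b=[0, 2]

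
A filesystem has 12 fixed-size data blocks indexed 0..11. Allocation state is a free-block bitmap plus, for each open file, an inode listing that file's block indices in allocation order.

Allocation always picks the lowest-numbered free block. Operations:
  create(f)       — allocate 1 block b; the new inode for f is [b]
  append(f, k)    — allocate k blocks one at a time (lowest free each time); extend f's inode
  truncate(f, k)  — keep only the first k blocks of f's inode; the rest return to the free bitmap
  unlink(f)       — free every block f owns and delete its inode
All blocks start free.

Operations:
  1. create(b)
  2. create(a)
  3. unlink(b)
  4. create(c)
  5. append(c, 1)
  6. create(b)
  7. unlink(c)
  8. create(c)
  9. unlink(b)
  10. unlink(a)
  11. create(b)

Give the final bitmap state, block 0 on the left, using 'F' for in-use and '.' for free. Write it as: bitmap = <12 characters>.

[1] create(b) — b=0 (map F...........)
[2] create(a) — a=1 b=0 (map FF..........)
[3] unlink(b) — a=1 (map .F..........)
[4] create(c) — a=1 c=0 (map FF..........)
[5] append(c, 1) — a=1 c=0,2 (map FFF.........)
[6] create(b) — a=1 b=3 c=0,2 (map FFFF........)
[7] unlink(c) — a=1 b=3 (map .F.F........)
[8] create(c) — a=1 b=3 c=0 (map FF.F........)
[9] unlink(b) — a=1 c=0 (map FF..........)
[10] unlink(a) — c=0 (map F...........)
[11] create(b) — b=1 c=0 (map FF..........)

bitmap = FF..........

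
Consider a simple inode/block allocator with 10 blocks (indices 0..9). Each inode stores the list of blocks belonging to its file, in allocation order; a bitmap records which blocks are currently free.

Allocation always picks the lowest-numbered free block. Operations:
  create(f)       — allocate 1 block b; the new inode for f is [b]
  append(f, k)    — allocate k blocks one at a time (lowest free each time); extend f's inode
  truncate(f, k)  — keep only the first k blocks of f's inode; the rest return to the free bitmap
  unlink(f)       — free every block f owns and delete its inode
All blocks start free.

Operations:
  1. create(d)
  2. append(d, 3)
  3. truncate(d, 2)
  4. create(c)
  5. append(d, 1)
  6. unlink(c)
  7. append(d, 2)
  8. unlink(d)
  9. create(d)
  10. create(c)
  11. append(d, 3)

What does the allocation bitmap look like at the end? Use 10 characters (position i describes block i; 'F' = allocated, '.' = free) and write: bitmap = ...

bitmap = FFFFF.....

create(d): bitmap=F......... | d=[0]
append(d, 3): bitmap=FFFF...... | d=[0, 1, 2, 3]
truncate(d, 2): bitmap=FF........ | d=[0, 1]
create(c): bitmap=FFF....... | c=[2] d=[0, 1]
append(d, 1): bitmap=FFFF...... | c=[2] d=[0, 1, 3]
unlink(c): bitmap=FF.F...... | d=[0, 1, 3]
append(d, 2): bitmap=FFFFF..... | d=[0, 1, 3, 2, 4]
unlink(d): bitmap=.......... | 
create(d): bitmap=F......... | d=[0]
create(c): bitmap=FF........ | c=[1] d=[0]
append(d, 3): bitmap=FFFFF..... | c=[1] d=[0, 2, 3, 4]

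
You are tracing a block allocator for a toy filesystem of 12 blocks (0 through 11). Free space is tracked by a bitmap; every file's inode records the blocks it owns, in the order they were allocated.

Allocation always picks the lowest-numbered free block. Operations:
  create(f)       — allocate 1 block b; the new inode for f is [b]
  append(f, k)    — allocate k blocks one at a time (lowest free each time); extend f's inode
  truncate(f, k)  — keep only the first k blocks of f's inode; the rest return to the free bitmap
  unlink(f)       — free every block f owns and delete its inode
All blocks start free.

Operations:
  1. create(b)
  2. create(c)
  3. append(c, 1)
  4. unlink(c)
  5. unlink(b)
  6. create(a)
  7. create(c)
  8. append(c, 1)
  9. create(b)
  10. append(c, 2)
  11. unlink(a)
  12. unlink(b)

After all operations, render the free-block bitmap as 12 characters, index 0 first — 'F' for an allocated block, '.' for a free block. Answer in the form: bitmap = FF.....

[1] create(b) — b=0 (map F...........)
[2] create(c) — b=0 c=1 (map FF..........)
[3] append(c, 1) — b=0 c=1,2 (map FFF.........)
[4] unlink(c) — b=0 (map F...........)
[5] unlink(b) —  (map ............)
[6] create(a) — a=0 (map F...........)
[7] create(c) — a=0 c=1 (map FF..........)
[8] append(c, 1) — a=0 c=1,2 (map FFF.........)
[9] create(b) — a=0 b=3 c=1,2 (map FFFF........)
[10] append(c, 2) — a=0 b=3 c=1,2,4,5 (map FFFFFF......)
[11] unlink(a) — b=3 c=1,2,4,5 (map .FFFFF......)
[12] unlink(b) — c=1,2,4,5 (map .FF.FF......)

bitmap = .FF.FF......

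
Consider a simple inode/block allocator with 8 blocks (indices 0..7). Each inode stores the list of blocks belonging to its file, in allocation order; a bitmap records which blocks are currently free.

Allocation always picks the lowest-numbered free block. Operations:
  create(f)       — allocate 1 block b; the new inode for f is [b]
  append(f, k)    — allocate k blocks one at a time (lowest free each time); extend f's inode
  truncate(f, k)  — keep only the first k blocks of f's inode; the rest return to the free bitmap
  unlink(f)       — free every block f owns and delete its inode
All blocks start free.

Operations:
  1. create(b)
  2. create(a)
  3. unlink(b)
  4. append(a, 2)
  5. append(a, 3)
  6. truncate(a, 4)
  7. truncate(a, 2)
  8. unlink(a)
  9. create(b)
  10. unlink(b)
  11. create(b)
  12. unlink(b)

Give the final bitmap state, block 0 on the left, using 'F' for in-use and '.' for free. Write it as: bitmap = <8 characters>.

bitmap = ........

create(b): bitmap=F....... | b=[0]
create(a): bitmap=FF...... | a=[1] b=[0]
unlink(b): bitmap=.F...... | a=[1]
append(a, 2): bitmap=FFF..... | a=[1, 0, 2]
append(a, 3): bitmap=FFFFFF.. | a=[1, 0, 2, 3, 4, 5]
truncate(a, 4): bitmap=FFFF.... | a=[1, 0, 2, 3]
truncate(a, 2): bitmap=FF...... | a=[1, 0]
unlink(a): bitmap=........ | 
create(b): bitmap=F....... | b=[0]
unlink(b): bitmap=........ | 
create(b): bitmap=F....... | b=[0]
unlink(b): bitmap=........ | 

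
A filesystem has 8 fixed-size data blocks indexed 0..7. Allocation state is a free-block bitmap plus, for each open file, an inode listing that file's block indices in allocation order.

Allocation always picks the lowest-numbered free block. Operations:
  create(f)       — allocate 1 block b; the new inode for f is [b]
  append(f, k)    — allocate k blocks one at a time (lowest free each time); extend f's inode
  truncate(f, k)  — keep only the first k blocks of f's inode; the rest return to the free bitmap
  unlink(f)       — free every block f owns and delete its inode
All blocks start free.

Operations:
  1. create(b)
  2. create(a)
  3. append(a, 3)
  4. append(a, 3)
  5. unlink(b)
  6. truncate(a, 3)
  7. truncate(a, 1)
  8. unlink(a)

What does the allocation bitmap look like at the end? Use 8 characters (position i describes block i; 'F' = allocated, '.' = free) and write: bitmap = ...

bitmap = ........

after create(b) → b:[0]  free=[F.......]
after create(a) → a:[1], b:[0]  free=[FF......]
after append(a, 3) → a:[1, 2, 3, 4], b:[0]  free=[FFFFF...]
after append(a, 3) → a:[1, 2, 3, 4, 5, 6, 7], b:[0]  free=[FFFFFFFF]
after unlink(b) → a:[1, 2, 3, 4, 5, 6, 7]  free=[.FFFFFFF]
after truncate(a, 3) → a:[1, 2, 3]  free=[.FFF....]
after truncate(a, 1) → a:[1]  free=[.F......]
after unlink(a) →   free=[........]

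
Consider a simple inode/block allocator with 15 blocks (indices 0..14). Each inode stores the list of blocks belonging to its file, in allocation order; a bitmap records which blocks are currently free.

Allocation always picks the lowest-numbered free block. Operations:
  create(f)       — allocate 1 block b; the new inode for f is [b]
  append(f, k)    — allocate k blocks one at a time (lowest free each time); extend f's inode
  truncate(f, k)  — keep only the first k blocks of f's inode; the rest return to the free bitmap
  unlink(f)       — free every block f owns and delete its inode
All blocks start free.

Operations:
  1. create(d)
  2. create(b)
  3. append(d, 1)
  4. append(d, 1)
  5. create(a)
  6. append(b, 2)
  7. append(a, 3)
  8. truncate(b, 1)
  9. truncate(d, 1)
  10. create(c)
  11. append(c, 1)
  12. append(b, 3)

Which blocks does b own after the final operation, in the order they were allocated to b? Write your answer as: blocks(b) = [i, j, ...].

blocks(b) = [1, 5, 6, 10]

  1. create(d)  ⇒  F..............  {d→[0]}
  2. create(b)  ⇒  FF.............  {b→[1]; d→[0]}
  3. append(d, 1)  ⇒  FFF............  {b→[1]; d→[0, 2]}
  4. append(d, 1)  ⇒  FFFF...........  {b→[1]; d→[0, 2, 3]}
  5. create(a)  ⇒  FFFFF..........  {a→[4]; b→[1]; d→[0, 2, 3]}
  6. append(b, 2)  ⇒  FFFFFFF........  {a→[4]; b→[1, 5, 6]; d→[0, 2, 3]}
  7. append(a, 3)  ⇒  FFFFFFFFFF.....  {a→[4, 7, 8, 9]; b→[1, 5, 6]; d→[0, 2, 3]}
  8. truncate(b, 1)  ⇒  FFFFF..FFF.....  {a→[4, 7, 8, 9]; b→[1]; d→[0, 2, 3]}
  9. truncate(d, 1)  ⇒  FF..F..FFF.....  {a→[4, 7, 8, 9]; b→[1]; d→[0]}
  10. create(c)  ⇒  FFF.F..FFF.....  {a→[4, 7, 8, 9]; b→[1]; c→[2]; d→[0]}
  11. append(c, 1)  ⇒  FFFFF..FFF.....  {a→[4, 7, 8, 9]; b→[1]; c→[2, 3]; d→[0]}
  12. append(b, 3)  ⇒  FFFFFFFFFFF....  {a→[4, 7, 8, 9]; b→[1, 5, 6, 10]; c→[2, 3]; d→[0]}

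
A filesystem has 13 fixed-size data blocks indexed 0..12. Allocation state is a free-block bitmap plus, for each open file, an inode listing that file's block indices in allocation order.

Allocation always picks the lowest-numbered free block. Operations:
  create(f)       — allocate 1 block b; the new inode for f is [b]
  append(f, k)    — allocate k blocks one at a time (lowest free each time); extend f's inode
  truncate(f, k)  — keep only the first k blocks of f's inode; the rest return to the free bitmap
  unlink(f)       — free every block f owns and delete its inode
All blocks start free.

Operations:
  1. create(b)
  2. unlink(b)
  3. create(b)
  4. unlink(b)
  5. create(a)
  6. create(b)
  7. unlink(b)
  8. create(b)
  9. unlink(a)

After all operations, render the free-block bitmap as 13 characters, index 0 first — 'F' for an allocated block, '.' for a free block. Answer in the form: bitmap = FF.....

bitmap = .F...........

after create(b) → b:[0]  free=[F............]
after unlink(b) →   free=[.............]
after create(b) → b:[0]  free=[F............]
after unlink(b) →   free=[.............]
after create(a) → a:[0]  free=[F............]
after create(b) → a:[0], b:[1]  free=[FF...........]
after unlink(b) → a:[0]  free=[F............]
after create(b) → a:[0], b:[1]  free=[FF...........]
after unlink(a) → b:[1]  free=[.F...........]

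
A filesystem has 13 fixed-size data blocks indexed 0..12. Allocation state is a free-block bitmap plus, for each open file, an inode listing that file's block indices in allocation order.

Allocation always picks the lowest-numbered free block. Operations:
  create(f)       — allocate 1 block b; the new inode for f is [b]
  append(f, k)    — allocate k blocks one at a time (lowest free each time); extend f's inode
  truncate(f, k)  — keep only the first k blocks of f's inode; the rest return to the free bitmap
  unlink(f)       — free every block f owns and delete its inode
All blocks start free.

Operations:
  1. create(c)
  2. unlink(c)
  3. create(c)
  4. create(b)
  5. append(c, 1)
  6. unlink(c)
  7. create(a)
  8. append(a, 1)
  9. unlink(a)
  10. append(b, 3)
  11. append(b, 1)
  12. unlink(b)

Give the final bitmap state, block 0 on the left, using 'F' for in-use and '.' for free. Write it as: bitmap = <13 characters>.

after create(c) → c:[0]  free=[F............]
after unlink(c) →   free=[.............]
after create(c) → c:[0]  free=[F............]
after create(b) → b:[1], c:[0]  free=[FF...........]
after append(c, 1) → b:[1], c:[0, 2]  free=[FFF..........]
after unlink(c) → b:[1]  free=[.F...........]
after create(a) → a:[0], b:[1]  free=[FF...........]
after append(a, 1) → a:[0, 2], b:[1]  free=[FFF..........]
after unlink(a) → b:[1]  free=[.F...........]
after append(b, 3) → b:[1, 0, 2, 3]  free=[FFFF.........]
after append(b, 1) → b:[1, 0, 2, 3, 4]  free=[FFFFF........]
after unlink(b) →   free=[.............]

bitmap = .............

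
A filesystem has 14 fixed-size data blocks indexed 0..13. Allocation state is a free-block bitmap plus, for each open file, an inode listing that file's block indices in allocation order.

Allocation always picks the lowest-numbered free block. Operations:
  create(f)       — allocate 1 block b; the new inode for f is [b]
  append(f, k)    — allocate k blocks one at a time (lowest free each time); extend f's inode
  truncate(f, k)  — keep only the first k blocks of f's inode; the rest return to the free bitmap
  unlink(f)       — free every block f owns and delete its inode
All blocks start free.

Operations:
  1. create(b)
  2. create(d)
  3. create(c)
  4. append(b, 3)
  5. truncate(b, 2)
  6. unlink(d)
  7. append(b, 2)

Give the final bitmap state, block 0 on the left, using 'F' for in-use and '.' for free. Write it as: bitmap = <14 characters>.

bitmap = FFFFF.........

after create(b) → b:[0]  free=[F.............]
after create(d) → b:[0], d:[1]  free=[FF............]
after create(c) → b:[0], c:[2], d:[1]  free=[FFF...........]
after append(b, 3) → b:[0, 3, 4, 5], c:[2], d:[1]  free=[FFFFFF........]
after truncate(b, 2) → b:[0, 3], c:[2], d:[1]  free=[FFFF..........]
after unlink(d) → b:[0, 3], c:[2]  free=[F.FF..........]
after append(b, 2) → b:[0, 3, 1, 4], c:[2]  free=[FFFFF.........]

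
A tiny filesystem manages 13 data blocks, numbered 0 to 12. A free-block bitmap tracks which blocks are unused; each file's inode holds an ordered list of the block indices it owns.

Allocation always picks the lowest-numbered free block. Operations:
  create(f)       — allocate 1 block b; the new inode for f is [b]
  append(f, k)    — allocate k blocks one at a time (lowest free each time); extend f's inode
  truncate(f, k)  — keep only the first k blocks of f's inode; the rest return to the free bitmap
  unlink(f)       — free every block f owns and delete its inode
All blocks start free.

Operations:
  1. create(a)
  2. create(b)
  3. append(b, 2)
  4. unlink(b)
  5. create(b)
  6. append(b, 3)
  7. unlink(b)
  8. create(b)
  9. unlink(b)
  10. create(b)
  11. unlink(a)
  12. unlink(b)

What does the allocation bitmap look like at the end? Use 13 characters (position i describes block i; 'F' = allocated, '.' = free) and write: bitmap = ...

[1] create(a) — a=0 (map F............)
[2] create(b) — a=0 b=1 (map FF...........)
[3] append(b, 2) — a=0 b=1,2,3 (map FFFF.........)
[4] unlink(b) — a=0 (map F............)
[5] create(b) — a=0 b=1 (map FF...........)
[6] append(b, 3) — a=0 b=1,2,3,4 (map FFFFF........)
[7] unlink(b) — a=0 (map F............)
[8] create(b) — a=0 b=1 (map FF...........)
[9] unlink(b) — a=0 (map F............)
[10] create(b) — a=0 b=1 (map FF...........)
[11] unlink(a) — b=1 (map .F...........)
[12] unlink(b) —  (map .............)

bitmap = .............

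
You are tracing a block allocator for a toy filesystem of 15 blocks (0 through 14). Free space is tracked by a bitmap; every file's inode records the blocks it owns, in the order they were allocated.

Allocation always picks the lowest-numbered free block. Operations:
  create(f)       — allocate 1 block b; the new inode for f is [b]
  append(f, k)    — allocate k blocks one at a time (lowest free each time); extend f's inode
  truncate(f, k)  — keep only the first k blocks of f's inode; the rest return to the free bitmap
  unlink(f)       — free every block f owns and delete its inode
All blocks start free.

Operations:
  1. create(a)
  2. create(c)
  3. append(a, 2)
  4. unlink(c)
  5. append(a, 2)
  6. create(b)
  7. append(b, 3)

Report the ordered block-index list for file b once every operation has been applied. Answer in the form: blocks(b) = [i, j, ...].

blocks(b) = [5, 6, 7, 8]

  1. create(a)  ⇒  F..............  {a→[0]}
  2. create(c)  ⇒  FF.............  {a→[0]; c→[1]}
  3. append(a, 2)  ⇒  FFFF...........  {a→[0, 2, 3]; c→[1]}
  4. unlink(c)  ⇒  F.FF...........  {a→[0, 2, 3]}
  5. append(a, 2)  ⇒  FFFFF..........  {a→[0, 2, 3, 1, 4]}
  6. create(b)  ⇒  FFFFFF.........  {a→[0, 2, 3, 1, 4]; b→[5]}
  7. append(b, 3)  ⇒  FFFFFFFFF......  {a→[0, 2, 3, 1, 4]; b→[5, 6, 7, 8]}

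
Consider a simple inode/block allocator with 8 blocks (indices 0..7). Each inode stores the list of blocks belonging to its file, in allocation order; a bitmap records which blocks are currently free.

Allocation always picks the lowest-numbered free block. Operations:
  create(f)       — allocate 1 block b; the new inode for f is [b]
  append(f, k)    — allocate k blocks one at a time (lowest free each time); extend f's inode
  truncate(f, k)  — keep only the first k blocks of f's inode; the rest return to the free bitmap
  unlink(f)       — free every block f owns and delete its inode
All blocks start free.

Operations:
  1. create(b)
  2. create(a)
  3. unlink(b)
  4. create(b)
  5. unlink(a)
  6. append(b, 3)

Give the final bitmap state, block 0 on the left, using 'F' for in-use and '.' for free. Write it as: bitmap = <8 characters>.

after create(b) → b:[0]  free=[F.......]
after create(a) → a:[1], b:[0]  free=[FF......]
after unlink(b) → a:[1]  free=[.F......]
after create(b) → a:[1], b:[0]  free=[FF......]
after unlink(a) → b:[0]  free=[F.......]
after append(b, 3) → b:[0, 1, 2, 3]  free=[FFFF....]

bitmap = FFFF....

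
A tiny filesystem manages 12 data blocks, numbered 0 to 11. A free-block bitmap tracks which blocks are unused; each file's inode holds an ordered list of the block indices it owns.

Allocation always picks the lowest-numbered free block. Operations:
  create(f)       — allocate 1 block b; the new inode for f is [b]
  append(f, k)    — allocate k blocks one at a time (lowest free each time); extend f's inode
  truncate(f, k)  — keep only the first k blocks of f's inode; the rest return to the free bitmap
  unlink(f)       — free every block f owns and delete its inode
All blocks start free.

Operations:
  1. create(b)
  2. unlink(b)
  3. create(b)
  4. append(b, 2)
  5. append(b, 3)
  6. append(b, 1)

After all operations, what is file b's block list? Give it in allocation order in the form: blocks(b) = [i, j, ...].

create(b): bitmap=F........... | b=[0]
unlink(b): bitmap=............ | 
create(b): bitmap=F........... | b=[0]
append(b, 2): bitmap=FFF......... | b=[0, 1, 2]
append(b, 3): bitmap=FFFFFF...... | b=[0, 1, 2, 3, 4, 5]
append(b, 1): bitmap=FFFFFFF..... | b=[0, 1, 2, 3, 4, 5, 6]

blocks(b) = [0, 1, 2, 3, 4, 5, 6]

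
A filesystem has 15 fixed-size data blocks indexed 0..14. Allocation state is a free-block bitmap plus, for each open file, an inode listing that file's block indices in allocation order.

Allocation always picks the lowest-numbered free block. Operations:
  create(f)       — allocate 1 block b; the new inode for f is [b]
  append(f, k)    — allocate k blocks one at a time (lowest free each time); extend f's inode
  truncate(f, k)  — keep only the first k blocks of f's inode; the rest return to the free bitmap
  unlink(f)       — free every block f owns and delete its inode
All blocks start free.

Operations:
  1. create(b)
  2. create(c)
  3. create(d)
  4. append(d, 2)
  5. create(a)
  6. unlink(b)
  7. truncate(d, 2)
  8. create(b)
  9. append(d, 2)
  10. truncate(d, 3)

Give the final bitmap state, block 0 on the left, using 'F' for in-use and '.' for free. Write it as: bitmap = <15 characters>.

create(b): bitmap=F.............. | b=[0]
create(c): bitmap=FF............. | b=[0] c=[1]
create(d): bitmap=FFF............ | b=[0] c=[1] d=[2]
append(d, 2): bitmap=FFFFF.......... | b=[0] c=[1] d=[2, 3, 4]
create(a): bitmap=FFFFFF......... | a=[5] b=[0] c=[1] d=[2, 3, 4]
unlink(b): bitmap=.FFFFF......... | a=[5] c=[1] d=[2, 3, 4]
truncate(d, 2): bitmap=.FFF.F......... | a=[5] c=[1] d=[2, 3]
create(b): bitmap=FFFF.F......... | a=[5] b=[0] c=[1] d=[2, 3]
append(d, 2): bitmap=FFFFFFF........ | a=[5] b=[0] c=[1] d=[2, 3, 4, 6]
truncate(d, 3): bitmap=FFFFFF......... | a=[5] b=[0] c=[1] d=[2, 3, 4]

bitmap = FFFFFF.........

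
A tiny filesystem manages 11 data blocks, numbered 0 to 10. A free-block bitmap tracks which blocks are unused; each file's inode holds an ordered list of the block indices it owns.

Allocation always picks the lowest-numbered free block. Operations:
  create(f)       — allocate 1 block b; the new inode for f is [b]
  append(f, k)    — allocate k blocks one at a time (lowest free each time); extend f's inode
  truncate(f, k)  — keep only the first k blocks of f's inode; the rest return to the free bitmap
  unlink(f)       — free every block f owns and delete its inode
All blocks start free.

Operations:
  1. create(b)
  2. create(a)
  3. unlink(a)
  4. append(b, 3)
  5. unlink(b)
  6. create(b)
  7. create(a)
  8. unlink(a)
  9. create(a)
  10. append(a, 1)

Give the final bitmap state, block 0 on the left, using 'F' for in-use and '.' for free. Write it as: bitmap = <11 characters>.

create(b): bitmap=F.......... | b=[0]
create(a): bitmap=FF......... | a=[1] b=[0]
unlink(a): bitmap=F.......... | b=[0]
append(b, 3): bitmap=FFFF....... | b=[0, 1, 2, 3]
unlink(b): bitmap=........... | 
create(b): bitmap=F.......... | b=[0]
create(a): bitmap=FF......... | a=[1] b=[0]
unlink(a): bitmap=F.......... | b=[0]
create(a): bitmap=FF......... | a=[1] b=[0]
append(a, 1): bitmap=FFF........ | a=[1, 2] b=[0]

bitmap = FFF........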